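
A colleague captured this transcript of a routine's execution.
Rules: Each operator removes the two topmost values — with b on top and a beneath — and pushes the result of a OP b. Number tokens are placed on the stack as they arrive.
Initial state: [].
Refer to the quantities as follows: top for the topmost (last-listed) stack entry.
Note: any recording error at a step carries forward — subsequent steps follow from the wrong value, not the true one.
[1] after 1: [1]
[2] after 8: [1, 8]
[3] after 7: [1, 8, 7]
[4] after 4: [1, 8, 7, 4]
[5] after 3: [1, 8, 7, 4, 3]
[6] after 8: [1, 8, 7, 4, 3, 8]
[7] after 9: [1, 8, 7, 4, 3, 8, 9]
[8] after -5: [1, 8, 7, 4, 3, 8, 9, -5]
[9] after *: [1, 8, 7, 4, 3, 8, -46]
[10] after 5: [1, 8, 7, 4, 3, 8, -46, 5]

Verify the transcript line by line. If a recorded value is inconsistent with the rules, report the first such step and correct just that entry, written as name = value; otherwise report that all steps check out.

step 9, top = -45

Recomputing the run from the initial state:
step 1: [1]
step 2: [1, 8]
step 3: [1, 8, 7]
step 4: [1, 8, 7, 4]
step 5: [1, 8, 7, 4, 3]
step 6: [1, 8, 7, 4, 3, 8]
step 7: [1, 8, 7, 4, 3, 8, 9]
step 8: [1, 8, 7, 4, 3, 8, 9, -5]
step 9: [1, 8, 7, 4, 3, 8, -45]
step 10: [1, 8, 7, 4, 3, 8, -45, 5]
The first disagreement with the transcript is at step 9, where the value should be top = -45.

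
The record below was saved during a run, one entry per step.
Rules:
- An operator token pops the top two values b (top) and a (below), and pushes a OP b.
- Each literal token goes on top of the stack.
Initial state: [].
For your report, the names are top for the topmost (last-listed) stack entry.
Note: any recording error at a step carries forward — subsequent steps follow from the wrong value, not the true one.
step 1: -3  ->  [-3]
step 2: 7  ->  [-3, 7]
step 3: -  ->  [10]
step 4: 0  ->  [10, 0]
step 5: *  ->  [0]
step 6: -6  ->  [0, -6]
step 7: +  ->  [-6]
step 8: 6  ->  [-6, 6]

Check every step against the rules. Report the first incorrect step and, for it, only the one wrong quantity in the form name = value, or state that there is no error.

step 3, top = -10

Step 1: push -3: top = -3 — matches.
Step 2: push 7: top = 7 — same as recorded.
Step 3: -3 - 7 = -10 — the entry is off here.
Step 3 is the first one off; corrected, top = -10.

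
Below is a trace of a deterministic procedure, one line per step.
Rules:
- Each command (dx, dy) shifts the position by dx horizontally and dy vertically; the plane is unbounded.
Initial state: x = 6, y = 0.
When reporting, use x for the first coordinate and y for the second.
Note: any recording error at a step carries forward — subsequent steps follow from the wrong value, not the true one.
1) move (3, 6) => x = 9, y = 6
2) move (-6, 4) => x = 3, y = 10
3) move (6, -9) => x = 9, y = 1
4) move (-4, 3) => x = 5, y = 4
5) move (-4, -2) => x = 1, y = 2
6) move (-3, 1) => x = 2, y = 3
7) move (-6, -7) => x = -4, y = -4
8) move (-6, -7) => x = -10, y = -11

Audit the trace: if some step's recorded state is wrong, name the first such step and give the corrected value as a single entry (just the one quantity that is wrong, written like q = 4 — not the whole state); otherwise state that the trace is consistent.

Recomputing the run from the initial state:
step 1: x = 9, y = 6
step 2: x = 3, y = 10
step 3: x = 9, y = 1
step 4: x = 5, y = 4
step 5: x = 1, y = 2
step 6: x = -2, y = 3
step 7: x = -8, y = -4
step 8: x = -14, y = -11
The first disagreement with the trace is at step 6, where the value should be x = -2.

step 6, x = -2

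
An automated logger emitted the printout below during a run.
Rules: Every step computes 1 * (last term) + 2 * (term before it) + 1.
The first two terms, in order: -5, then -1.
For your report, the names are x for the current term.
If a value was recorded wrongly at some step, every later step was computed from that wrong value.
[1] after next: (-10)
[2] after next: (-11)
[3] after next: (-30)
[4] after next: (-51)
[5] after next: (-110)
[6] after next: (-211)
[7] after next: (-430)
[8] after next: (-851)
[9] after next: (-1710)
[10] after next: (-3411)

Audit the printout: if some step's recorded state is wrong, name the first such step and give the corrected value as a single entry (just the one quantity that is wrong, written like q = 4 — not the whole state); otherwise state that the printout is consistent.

no error

Recomputing the run from the initial state:
step 1: x = -10
step 2: x = -11
step 3: x = -30
step 4: x = -51
step 5: x = -110
step 6: x = -211
step 7: x = -430
step 8: x = -851
step 9: x = -1710
step 10: x = -3411
This matches the printout at every step.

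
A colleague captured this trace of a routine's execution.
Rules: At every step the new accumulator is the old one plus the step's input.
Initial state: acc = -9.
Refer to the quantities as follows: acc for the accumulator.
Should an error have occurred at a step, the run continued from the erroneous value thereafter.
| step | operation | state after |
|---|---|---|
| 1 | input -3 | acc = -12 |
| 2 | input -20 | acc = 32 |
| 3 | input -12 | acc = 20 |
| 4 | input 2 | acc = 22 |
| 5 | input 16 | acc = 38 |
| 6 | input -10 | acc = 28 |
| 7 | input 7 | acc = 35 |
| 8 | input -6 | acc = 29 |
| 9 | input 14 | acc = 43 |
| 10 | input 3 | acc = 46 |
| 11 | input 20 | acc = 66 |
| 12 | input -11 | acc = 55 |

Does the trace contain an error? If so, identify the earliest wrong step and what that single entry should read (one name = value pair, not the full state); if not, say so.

Step 1: acc = -9 + -3 = -12 — same as recorded.
Step 2: acc = -12 + -20 = -32 — first mismatch against the trace.
First incorrect step: 2; the correct value is acc = -32.

step 2, acc = -32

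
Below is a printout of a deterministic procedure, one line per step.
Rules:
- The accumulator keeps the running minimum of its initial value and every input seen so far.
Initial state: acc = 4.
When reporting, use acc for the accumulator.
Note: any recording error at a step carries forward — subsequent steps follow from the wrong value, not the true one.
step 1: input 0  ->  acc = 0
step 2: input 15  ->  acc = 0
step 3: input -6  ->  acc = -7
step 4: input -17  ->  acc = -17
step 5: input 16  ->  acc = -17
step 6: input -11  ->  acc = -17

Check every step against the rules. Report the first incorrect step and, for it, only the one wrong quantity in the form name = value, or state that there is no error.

step 3, acc = -6

Recomputing the run from the initial state:
step 1: acc = 0
step 2: acc = 0
step 3: acc = -6
step 4: acc = -17
step 5: acc = -17
step 6: acc = -17
The first disagreement with the printout is at step 3, where the value should be acc = -6.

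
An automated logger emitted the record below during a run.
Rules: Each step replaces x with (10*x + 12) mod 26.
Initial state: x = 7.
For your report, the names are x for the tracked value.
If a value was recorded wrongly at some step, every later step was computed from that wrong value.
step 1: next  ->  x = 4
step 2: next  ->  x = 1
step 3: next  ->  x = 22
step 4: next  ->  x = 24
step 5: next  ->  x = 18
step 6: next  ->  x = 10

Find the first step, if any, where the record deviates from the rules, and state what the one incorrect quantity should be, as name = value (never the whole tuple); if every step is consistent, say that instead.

Recomputing the run from the initial state:
step 1: x = 4
step 2: x = 0
step 3: x = 12
step 4: x = 2
step 5: x = 6
step 6: x = 20
The first disagreement with the record is at step 2, where the value should be x = 0.

step 2, x = 0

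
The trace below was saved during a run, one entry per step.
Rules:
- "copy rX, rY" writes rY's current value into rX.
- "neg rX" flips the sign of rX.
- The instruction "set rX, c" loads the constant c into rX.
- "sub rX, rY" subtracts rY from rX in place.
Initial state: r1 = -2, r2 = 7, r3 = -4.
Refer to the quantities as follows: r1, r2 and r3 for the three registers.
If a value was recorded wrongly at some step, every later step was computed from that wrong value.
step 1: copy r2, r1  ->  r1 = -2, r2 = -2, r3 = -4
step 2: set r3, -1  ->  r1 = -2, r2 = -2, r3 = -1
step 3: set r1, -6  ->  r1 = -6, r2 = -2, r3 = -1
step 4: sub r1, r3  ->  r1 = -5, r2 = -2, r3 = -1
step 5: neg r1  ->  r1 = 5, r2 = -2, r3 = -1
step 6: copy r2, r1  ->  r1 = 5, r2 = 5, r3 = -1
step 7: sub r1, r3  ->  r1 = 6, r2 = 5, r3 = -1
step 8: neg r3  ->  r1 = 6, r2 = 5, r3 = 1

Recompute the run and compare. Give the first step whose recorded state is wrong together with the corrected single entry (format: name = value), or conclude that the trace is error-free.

no error

Recomputing the run from the initial state:
step 1: r1 = -2, r2 = -2, r3 = -4
step 2: r1 = -2, r2 = -2, r3 = -1
step 3: r1 = -6, r2 = -2, r3 = -1
step 4: r1 = -5, r2 = -2, r3 = -1
step 5: r1 = 5, r2 = -2, r3 = -1
step 6: r1 = 5, r2 = 5, r3 = -1
step 7: r1 = 6, r2 = 5, r3 = -1
step 8: r1 = 6, r2 = 5, r3 = 1
This matches the trace at every step.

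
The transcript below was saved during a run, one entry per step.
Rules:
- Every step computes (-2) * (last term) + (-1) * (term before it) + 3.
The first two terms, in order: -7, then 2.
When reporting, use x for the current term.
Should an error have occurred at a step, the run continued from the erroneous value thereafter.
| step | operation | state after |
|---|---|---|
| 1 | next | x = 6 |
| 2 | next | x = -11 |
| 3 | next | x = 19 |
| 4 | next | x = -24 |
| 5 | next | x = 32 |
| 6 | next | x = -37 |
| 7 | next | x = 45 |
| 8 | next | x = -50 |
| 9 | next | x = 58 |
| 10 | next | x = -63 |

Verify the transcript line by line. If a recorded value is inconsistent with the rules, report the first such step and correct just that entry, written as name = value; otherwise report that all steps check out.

no error

Step 1: x = -2*(2) + (-1)*(-7) + (3) = 6 — confirmed correct.
Step 2: x = -2*(6) + (-1)*(2) + (3) = -11 — no discrepancy.
Step 3: x = -2*(-11) + (-1)*(6) + (3) = 19 — consistent with the transcript.
Step 4: x = -2*(19) + (-1)*(-11) + (3) = -24 — no discrepancy.
Step 5: x = -2*(-24) + (-1)*(19) + (3) = 32 — confirmed correct.
Step 6: x = -2*(32) + (-1)*(-24) + (3) = -37 — consistent with the transcript.
Step 7: x = -2*(-37) + (-1)*(32) + (3) = 45 — no discrepancy.
Step 8: x = -2*(45) + (-1)*(-37) + (3) = -50 — no discrepancy.
Step 9: x = -2*(-50) + (-1)*(45) + (3) = 58 — in agreement.
Step 10: x = -2*(58) + (-1)*(-50) + (3) = -63 — verified.
The whole run recomputes cleanly — no discrepancies.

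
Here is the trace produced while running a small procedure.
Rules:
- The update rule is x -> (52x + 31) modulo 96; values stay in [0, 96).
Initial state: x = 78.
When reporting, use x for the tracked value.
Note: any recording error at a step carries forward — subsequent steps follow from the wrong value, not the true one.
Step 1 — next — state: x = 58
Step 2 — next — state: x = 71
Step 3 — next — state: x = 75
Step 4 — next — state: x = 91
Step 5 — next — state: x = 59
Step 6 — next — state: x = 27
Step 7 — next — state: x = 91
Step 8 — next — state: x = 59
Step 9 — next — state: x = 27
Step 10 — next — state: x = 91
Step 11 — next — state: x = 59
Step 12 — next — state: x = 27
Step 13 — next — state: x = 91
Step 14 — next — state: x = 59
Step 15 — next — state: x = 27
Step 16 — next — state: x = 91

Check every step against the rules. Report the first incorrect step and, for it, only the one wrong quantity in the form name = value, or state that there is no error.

1. x = (52*78 + 31) mod 96 = 55 (the trace disagrees here)
So the first discrepancy is step 1, where the right value is x = 55.

step 1, x = 55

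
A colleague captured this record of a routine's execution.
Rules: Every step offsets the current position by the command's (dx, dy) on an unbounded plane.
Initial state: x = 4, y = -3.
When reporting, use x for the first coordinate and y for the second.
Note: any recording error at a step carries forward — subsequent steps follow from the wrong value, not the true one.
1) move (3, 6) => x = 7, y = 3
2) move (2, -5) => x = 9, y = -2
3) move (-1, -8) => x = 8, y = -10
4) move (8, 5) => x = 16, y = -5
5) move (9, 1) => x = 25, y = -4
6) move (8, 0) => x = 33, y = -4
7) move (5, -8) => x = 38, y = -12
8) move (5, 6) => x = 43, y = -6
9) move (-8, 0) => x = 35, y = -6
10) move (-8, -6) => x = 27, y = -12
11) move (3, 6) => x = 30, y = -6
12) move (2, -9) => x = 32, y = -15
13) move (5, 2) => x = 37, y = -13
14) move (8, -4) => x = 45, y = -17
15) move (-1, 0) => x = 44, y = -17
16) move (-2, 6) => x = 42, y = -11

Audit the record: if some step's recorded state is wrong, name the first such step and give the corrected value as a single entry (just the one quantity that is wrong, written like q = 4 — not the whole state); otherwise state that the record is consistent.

no error

Step 1: x = 4 + (3) = 7, y = -3 + (6) = 3 — exactly as logged.
Step 2: x = 7 + (2) = 9, y = 3 + (-5) = -2 — consistent with the record.
Step 3: x = 9 + (-1) = 8, y = -2 + (-8) = -10 — consistent with the record.
Step 4: x = 8 + (8) = 16, y = -10 + (5) = -5 — checks out.
Step 5: x = 16 + (9) = 25, y = -5 + (1) = -4 — matches.
Step 6: x = 25 + (8) = 33, y = -4 + (0) = -4 — confirmed correct.
Step 7: x = 33 + (5) = 38, y = -4 + (-8) = -12 — no discrepancy.
Step 8: x = 38 + (5) = 43, y = -12 + (6) = -6 — exactly as logged.
Step 9: x = 43 + (-8) = 35, y = -6 + (0) = -6 — matches.
Step 10: x = 35 + (-8) = 27, y = -6 + (-6) = -12 — exactly as logged.
Step 11: x = 27 + (3) = 30, y = -12 + (6) = -6 — same as recorded.
Step 12: x = 30 + (2) = 32, y = -6 + (-9) = -15 — in agreement.
Step 13: x = 32 + (5) = 37, y = -15 + (2) = -13 — verified.
Step 14: x = 37 + (8) = 45, y = -13 + (-4) = -17 — matches.
Step 15: x = 45 + (-1) = 44, y = -17 + (0) = -17 — verified.
Step 16: x = 44 + (-2) = 42, y = -17 + (6) = -11 — verified.
No step deviates from the rules.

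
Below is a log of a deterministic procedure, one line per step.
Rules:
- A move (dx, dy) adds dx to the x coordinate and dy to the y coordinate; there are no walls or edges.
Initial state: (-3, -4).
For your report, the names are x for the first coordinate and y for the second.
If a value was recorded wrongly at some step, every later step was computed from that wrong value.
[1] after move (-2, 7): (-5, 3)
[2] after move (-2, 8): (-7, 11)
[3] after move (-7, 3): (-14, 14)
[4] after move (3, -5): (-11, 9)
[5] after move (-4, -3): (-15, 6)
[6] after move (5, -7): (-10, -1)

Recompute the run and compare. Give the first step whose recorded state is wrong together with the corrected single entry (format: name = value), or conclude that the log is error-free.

1. x = -3 + (-2) = -5, y = -4 + (7) = 3 (no discrepancy)
2. x = -5 + (-2) = -7, y = 3 + (8) = 11 (checks out)
3. x = -7 + (-7) = -14, y = 11 + (3) = 14 (confirmed correct)
4. x = -14 + (3) = -11, y = 14 + (-5) = 9 (consistent with the log)
5. x = -11 + (-4) = -15, y = 9 + (-3) = 6 (confirmed correct)
6. x = -15 + (5) = -10, y = 6 + (-7) = -1 (exactly as logged)
The recomputation confirms every line.

no error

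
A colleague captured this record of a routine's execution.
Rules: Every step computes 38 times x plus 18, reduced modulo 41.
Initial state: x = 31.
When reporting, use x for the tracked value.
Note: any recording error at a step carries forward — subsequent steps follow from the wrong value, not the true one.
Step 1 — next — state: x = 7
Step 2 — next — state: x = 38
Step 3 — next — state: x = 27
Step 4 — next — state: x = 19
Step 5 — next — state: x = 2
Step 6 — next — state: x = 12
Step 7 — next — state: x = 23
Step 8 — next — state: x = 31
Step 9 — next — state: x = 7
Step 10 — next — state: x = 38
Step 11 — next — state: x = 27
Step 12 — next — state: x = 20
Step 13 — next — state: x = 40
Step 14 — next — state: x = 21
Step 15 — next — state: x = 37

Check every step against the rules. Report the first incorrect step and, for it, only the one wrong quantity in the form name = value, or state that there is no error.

step 12, x = 19

1. x = (38*31 + 18) mod 41 = 7 (verified)
2. x = (38*7 + 18) mod 41 = 38 (same as recorded)
3. x = (38*38 + 18) mod 41 = 27 (consistent with the record)
4. x = (38*27 + 18) mod 41 = 19 (no discrepancy)
5. x = (38*19 + 18) mod 41 = 2 (checks out)
6. x = (38*2 + 18) mod 41 = 12 (checks out)
7. x = (38*12 + 18) mod 41 = 23 (checks out)
8. x = (38*23 + 18) mod 41 = 31 (confirmed correct)
9. x = (38*31 + 18) mod 41 = 7 (confirmed correct)
10. x = (38*7 + 18) mod 41 = 38 (in agreement)
11. x = (38*38 + 18) mod 41 = 27 (same as recorded)
12. x = (38*27 + 18) mod 41 = 19 (not what was recorded)
The earliest wrong entry is at step 12: it should read x = 19.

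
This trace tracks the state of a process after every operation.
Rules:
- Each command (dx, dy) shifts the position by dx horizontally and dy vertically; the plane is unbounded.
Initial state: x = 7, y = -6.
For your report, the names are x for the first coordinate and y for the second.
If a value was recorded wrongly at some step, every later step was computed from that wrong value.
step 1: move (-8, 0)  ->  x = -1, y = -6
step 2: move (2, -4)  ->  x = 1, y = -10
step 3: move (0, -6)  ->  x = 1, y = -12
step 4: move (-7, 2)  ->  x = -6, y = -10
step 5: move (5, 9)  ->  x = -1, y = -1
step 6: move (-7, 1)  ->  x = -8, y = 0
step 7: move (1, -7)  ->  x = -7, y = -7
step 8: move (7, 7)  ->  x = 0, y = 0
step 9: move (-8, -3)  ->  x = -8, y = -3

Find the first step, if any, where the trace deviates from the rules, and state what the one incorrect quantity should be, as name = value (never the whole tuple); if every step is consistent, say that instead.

step 3, y = -16

Recomputing the run from the initial state:
step 1: x = -1, y = -6
step 2: x = 1, y = -10
step 3: x = 1, y = -16
step 4: x = -6, y = -14
step 5: x = -1, y = -5
step 6: x = -8, y = -4
step 7: x = -7, y = -11
step 8: x = 0, y = -4
step 9: x = -8, y = -7
The first disagreement with the trace is at step 3, where the value should be y = -16.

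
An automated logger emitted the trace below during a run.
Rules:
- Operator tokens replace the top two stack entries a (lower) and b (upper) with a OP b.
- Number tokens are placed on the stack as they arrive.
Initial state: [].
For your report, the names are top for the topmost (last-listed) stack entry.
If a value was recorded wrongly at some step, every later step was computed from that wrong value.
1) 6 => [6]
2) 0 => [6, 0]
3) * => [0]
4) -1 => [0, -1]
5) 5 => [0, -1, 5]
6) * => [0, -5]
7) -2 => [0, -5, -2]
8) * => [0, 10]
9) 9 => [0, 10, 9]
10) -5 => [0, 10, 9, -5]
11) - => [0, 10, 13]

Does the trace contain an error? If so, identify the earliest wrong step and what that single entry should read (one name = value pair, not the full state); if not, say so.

step 11, top = 14

1. push 6: top = 6 (matches)
2. push 0: top = 0 (consistent with the trace)
3. 6 * 0 = 0 (consistent with the trace)
4. push -1: top = -1 (checks out)
5. push 5: top = 5 (consistent with the trace)
6. -1 * 5 = -5 (same as recorded)
7. push -2: top = -2 (matches)
8. -5 * -2 = 10 (exactly as logged)
9. push 9: top = 9 (matches)
10. push -5: top = -5 (confirmed correct)
11. 9 - -5 = 14 (this is not what the trace shows)
First deviation found at step 11; the corrected entry is top = 14.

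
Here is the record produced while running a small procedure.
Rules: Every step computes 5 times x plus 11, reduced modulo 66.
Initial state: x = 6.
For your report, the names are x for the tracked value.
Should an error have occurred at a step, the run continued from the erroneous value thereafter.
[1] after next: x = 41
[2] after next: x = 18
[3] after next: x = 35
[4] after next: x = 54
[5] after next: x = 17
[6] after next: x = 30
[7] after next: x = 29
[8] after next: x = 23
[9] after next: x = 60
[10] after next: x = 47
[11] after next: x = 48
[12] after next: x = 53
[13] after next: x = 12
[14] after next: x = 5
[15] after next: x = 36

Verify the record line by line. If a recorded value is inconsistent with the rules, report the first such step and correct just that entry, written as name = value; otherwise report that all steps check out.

Recomputing the run from the initial state:
step 1: x = 41
step 2: x = 18
step 3: x = 35
step 4: x = 54
step 5: x = 17
step 6: x = 30
step 7: x = 29
step 8: x = 24
step 9: x = 65
step 10: x = 6
step 11: x = 41
step 12: x = 18
step 13: x = 35
step 14: x = 54
step 15: x = 17
The first disagreement with the record is at step 8, where the value should be x = 24.

step 8, x = 24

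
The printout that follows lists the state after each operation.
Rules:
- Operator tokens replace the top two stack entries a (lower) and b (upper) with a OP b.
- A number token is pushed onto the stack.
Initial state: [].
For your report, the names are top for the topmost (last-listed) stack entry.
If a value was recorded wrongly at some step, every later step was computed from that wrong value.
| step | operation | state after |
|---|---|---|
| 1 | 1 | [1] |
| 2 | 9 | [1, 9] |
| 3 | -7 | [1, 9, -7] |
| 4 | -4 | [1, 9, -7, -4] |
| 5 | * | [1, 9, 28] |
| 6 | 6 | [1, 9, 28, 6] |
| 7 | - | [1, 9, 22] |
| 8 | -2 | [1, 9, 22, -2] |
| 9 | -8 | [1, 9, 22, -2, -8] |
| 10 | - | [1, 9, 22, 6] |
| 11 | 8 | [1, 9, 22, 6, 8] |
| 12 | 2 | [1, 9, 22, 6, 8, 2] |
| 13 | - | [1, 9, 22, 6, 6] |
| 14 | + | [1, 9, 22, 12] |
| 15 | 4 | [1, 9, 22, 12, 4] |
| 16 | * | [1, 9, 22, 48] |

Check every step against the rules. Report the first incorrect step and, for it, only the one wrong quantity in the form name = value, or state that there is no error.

no error

Recomputing the run from the initial state:
step 1: [1]
step 2: [1, 9]
step 3: [1, 9, -7]
step 4: [1, 9, -7, -4]
step 5: [1, 9, 28]
step 6: [1, 9, 28, 6]
step 7: [1, 9, 22]
step 8: [1, 9, 22, -2]
step 9: [1, 9, 22, -2, -8]
step 10: [1, 9, 22, 6]
step 11: [1, 9, 22, 6, 8]
step 12: [1, 9, 22, 6, 8, 2]
step 13: [1, 9, 22, 6, 6]
step 14: [1, 9, 22, 12]
step 15: [1, 9, 22, 12, 4]
step 16: [1, 9, 22, 48]
This matches the printout at every step.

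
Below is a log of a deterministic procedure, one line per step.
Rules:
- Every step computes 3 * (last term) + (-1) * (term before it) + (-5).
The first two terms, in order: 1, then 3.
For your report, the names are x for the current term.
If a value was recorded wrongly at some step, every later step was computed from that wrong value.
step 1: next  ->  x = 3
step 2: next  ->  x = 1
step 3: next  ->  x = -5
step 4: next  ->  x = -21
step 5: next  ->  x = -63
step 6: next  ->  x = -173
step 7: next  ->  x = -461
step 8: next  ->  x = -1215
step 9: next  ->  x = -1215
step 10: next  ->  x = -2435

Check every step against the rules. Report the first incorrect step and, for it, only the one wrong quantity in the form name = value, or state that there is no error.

step 9, x = -3189

1. x = 3*(3) + (-1)*(1) + (-5) = 3 (agrees with the log)
2. x = 3*(3) + (-1)*(3) + (-5) = 1 (verified)
3. x = 3*(1) + (-1)*(3) + (-5) = -5 (confirmed correct)
4. x = 3*(-5) + (-1)*(1) + (-5) = -21 (matches)
5. x = 3*(-21) + (-1)*(-5) + (-5) = -63 (no discrepancy)
6. x = 3*(-63) + (-1)*(-21) + (-5) = -173 (exactly as logged)
7. x = 3*(-173) + (-1)*(-63) + (-5) = -461 (confirmed correct)
8. x = 3*(-461) + (-1)*(-173) + (-5) = -1215 (matches)
9. x = 3*(-1215) + (-1)*(-461) + (-5) = -3189 (the log disagrees here)
First deviation found at step 9; the corrected entry is x = -3189.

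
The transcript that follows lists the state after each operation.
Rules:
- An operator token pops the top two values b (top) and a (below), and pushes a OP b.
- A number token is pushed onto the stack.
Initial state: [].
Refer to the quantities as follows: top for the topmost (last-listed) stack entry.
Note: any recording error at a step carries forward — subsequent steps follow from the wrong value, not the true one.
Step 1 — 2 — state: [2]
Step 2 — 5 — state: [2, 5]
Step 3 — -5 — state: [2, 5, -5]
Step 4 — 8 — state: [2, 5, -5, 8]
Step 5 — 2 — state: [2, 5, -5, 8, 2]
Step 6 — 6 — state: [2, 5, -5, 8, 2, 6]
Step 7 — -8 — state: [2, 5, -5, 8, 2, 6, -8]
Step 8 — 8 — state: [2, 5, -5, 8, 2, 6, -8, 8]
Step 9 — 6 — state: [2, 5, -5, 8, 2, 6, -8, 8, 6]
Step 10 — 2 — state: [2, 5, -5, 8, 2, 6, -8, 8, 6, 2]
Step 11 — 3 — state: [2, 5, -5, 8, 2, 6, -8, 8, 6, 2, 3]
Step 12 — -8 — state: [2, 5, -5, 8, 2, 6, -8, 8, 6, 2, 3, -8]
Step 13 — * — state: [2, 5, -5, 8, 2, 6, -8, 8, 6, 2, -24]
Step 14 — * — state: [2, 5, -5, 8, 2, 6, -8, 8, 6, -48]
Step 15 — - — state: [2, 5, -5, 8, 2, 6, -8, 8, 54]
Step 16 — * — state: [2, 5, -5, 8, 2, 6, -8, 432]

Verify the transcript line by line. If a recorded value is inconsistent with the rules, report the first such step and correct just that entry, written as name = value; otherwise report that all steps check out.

no error

1. push 2: top = 2 (verified)
2. push 5: top = 5 (matches)
3. push -5: top = -5 (agrees with the transcript)
4. push 8: top = 8 (matches)
5. push 2: top = 2 (in agreement)
6. push 6: top = 6 (confirmed correct)
7. push -8: top = -8 (consistent with the transcript)
8. push 8: top = 8 (verified)
9. push 6: top = 6 (agrees with the transcript)
10. push 2: top = 2 (same as recorded)
11. push 3: top = 3 (confirmed correct)
12. push -8: top = -8 (confirmed correct)
13. 3 * -8 = -24 (consistent with the transcript)
14. 2 * -24 = -48 (confirmed correct)
15. 6 - -48 = 54 (agrees with the transcript)
16. 8 * 54 = 432 (in agreement)
Every step is consistent.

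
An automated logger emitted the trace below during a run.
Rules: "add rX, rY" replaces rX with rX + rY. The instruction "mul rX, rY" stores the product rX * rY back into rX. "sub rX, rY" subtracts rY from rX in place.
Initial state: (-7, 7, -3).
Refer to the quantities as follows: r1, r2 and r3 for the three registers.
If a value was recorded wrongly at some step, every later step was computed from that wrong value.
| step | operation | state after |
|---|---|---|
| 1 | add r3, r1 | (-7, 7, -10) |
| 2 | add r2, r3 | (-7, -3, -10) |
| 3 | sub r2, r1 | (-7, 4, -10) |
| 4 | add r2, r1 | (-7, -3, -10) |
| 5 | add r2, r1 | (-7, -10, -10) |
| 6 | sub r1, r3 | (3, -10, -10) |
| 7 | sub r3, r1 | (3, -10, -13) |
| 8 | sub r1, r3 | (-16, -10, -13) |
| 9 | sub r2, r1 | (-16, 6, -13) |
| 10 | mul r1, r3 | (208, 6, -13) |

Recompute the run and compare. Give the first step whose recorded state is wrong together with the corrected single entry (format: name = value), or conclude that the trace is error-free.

Recomputing the run from the initial state:
step 1: r1 = -7, r2 = 7, r3 = -10
step 2: r1 = -7, r2 = -3, r3 = -10
step 3: r1 = -7, r2 = 4, r3 = -10
step 4: r1 = -7, r2 = -3, r3 = -10
step 5: r1 = -7, r2 = -10, r3 = -10
step 6: r1 = 3, r2 = -10, r3 = -10
step 7: r1 = 3, r2 = -10, r3 = -13
step 8: r1 = 16, r2 = -10, r3 = -13
step 9: r1 = 16, r2 = -26, r3 = -13
step 10: r1 = -208, r2 = -26, r3 = -13
The first disagreement with the trace is at step 8, where the value should be r1 = 16.

step 8, r1 = 16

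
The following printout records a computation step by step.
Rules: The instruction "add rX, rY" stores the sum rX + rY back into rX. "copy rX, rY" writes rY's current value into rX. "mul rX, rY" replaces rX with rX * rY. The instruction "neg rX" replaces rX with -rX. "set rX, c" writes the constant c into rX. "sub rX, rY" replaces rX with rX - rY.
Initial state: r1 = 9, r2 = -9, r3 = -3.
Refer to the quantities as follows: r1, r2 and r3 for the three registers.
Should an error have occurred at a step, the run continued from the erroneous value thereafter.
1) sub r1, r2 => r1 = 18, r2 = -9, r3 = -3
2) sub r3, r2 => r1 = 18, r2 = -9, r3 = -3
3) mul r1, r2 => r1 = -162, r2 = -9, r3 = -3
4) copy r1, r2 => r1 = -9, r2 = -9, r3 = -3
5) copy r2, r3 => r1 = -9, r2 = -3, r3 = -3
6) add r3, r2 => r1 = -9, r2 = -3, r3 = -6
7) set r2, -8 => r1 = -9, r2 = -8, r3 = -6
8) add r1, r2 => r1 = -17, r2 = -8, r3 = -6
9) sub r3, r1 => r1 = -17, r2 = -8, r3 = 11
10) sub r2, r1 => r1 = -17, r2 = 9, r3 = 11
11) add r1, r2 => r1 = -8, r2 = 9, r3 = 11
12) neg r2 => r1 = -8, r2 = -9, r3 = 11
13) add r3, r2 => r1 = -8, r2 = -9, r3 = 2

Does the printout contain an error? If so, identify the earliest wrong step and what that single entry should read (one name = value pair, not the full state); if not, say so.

step 2, r3 = 6

Recomputing the run from the initial state:
step 1: r1 = 18, r2 = -9, r3 = -3
step 2: r1 = 18, r2 = -9, r3 = 6
step 3: r1 = -162, r2 = -9, r3 = 6
step 4: r1 = -9, r2 = -9, r3 = 6
step 5: r1 = -9, r2 = 6, r3 = 6
step 6: r1 = -9, r2 = 6, r3 = 12
step 7: r1 = -9, r2 = -8, r3 = 12
step 8: r1 = -17, r2 = -8, r3 = 12
step 9: r1 = -17, r2 = -8, r3 = 29
step 10: r1 = -17, r2 = 9, r3 = 29
step 11: r1 = -8, r2 = 9, r3 = 29
step 12: r1 = -8, r2 = -9, r3 = 29
step 13: r1 = -8, r2 = -9, r3 = 20
The first disagreement with the printout is at step 2, where the value should be r3 = 6.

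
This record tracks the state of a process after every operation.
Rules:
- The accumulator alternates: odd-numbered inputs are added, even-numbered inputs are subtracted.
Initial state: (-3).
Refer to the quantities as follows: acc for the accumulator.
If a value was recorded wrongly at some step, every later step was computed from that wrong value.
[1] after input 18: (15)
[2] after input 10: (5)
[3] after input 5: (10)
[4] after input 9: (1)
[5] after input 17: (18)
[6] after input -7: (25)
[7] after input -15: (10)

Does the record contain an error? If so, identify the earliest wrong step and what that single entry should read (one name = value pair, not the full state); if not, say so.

1. acc = -3 + 18 = 15 (no discrepancy)
2. acc = 15 - 10 = 5 (confirmed correct)
3. acc = 5 + 5 = 10 (verified)
4. acc = 10 - 9 = 1 (exactly as logged)
5. acc = 1 + 17 = 18 (no discrepancy)
6. acc = 18 - -7 = 25 (consistent with the record)
7. acc = 25 + -15 = 10 (confirmed correct)
Nothing is out of place; the run is error-free.

no error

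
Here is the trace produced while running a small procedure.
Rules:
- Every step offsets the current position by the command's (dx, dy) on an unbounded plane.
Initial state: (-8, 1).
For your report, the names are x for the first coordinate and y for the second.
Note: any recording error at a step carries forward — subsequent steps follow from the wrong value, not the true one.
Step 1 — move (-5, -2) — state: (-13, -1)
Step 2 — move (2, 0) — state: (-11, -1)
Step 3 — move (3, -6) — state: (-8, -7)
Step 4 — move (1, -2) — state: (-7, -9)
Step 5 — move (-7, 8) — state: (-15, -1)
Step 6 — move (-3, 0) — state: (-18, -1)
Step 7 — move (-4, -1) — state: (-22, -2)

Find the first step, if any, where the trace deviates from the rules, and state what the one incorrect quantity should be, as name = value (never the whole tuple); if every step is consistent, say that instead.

step 1: x = -8 + (-5) = -13, y = 1 + (-2) = -1 -> in agreement
step 2: x = -13 + (2) = -11, y = -1 + (0) = -1 -> matches
step 3: x = -11 + (3) = -8, y = -1 + (-6) = -7 -> matches
step 4: x = -8 + (1) = -7, y = -7 + (-2) = -9 -> consistent with the trace
step 5: x = -7 + (-7) = -14, y = -9 + (8) = -1 -> the trace has a different value
Conclusion: step 5 carries the first error; the entry should be x = -14.

step 5, x = -14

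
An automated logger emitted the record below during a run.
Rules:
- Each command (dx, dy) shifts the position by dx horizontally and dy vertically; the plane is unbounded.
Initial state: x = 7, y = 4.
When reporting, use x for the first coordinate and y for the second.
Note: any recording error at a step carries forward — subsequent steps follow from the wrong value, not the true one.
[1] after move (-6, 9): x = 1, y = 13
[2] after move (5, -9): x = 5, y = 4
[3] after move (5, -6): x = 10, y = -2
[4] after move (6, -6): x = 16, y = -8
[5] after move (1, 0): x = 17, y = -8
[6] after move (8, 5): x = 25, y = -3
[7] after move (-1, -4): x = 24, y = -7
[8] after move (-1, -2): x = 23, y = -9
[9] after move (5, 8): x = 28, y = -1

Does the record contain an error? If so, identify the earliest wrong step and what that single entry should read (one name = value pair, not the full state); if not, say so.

Recomputing the run from the initial state:
step 1: x = 1, y = 13
step 2: x = 6, y = 4
step 3: x = 11, y = -2
step 4: x = 17, y = -8
step 5: x = 18, y = -8
step 6: x = 26, y = -3
step 7: x = 25, y = -7
step 8: x = 24, y = -9
step 9: x = 29, y = -1
The first disagreement with the record is at step 2, where the value should be x = 6.

step 2, x = 6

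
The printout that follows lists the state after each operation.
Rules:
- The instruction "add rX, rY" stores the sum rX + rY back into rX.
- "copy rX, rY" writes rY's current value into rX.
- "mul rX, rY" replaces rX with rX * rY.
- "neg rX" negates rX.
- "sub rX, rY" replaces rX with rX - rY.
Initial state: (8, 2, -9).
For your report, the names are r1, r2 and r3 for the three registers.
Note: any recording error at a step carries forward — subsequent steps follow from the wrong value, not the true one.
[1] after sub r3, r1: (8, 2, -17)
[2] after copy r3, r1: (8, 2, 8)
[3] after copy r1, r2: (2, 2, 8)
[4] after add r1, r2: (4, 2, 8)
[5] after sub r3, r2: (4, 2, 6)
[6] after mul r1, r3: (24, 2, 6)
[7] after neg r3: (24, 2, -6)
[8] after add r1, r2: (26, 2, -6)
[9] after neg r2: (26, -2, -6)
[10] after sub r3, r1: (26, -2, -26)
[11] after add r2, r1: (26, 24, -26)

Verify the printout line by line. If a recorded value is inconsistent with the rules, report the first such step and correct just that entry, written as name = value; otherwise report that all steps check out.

Recomputing the run from the initial state:
step 1: r1 = 8, r2 = 2, r3 = -17
step 2: r1 = 8, r2 = 2, r3 = 8
step 3: r1 = 2, r2 = 2, r3 = 8
step 4: r1 = 4, r2 = 2, r3 = 8
step 5: r1 = 4, r2 = 2, r3 = 6
step 6: r1 = 24, r2 = 2, r3 = 6
step 7: r1 = 24, r2 = 2, r3 = -6
step 8: r1 = 26, r2 = 2, r3 = -6
step 9: r1 = 26, r2 = -2, r3 = -6
step 10: r1 = 26, r2 = -2, r3 = -32
step 11: r1 = 26, r2 = 24, r3 = -32
The first disagreement with the printout is at step 10, where the value should be r3 = -32.

step 10, r3 = -32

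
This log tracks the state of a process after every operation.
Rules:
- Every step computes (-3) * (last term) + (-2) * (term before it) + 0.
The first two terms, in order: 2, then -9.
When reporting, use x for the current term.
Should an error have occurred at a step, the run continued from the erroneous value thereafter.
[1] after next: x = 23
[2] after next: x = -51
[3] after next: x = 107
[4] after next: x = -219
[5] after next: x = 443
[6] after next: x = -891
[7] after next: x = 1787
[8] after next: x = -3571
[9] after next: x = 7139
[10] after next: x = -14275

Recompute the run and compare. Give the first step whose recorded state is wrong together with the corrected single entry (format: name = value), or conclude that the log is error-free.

1. x = -3*(-9) + (-2)*(2) + (0) = 23 (matches)
2. x = -3*(23) + (-2)*(-9) + (0) = -51 (same as recorded)
3. x = -3*(-51) + (-2)*(23) + (0) = 107 (exactly as logged)
4. x = -3*(107) + (-2)*(-51) + (0) = -219 (in agreement)
5. x = -3*(-219) + (-2)*(107) + (0) = 443 (no discrepancy)
6. x = -3*(443) + (-2)*(-219) + (0) = -891 (consistent with the log)
7. x = -3*(-891) + (-2)*(443) + (0) = 1787 (exactly as logged)
8. x = -3*(1787) + (-2)*(-891) + (0) = -3579 (this is not what the log shows)
First incorrect step: 8; the correct value is x = -3579.

step 8, x = -3579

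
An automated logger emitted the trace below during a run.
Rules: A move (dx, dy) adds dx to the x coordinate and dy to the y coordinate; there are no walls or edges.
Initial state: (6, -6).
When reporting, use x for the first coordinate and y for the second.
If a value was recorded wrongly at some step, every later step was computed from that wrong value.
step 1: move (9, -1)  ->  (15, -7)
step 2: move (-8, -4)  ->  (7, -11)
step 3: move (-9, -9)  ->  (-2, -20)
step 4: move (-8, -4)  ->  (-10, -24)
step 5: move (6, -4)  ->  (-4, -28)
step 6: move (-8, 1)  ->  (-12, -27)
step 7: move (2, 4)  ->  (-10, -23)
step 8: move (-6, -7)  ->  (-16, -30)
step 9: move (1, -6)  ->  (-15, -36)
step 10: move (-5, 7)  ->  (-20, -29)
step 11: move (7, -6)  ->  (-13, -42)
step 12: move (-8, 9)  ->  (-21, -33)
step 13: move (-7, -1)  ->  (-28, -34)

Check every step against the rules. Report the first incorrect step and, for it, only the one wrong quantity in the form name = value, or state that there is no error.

Recomputing the run from the initial state:
step 1: x = 15, y = -7
step 2: x = 7, y = -11
step 3: x = -2, y = -20
step 4: x = -10, y = -24
step 5: x = -4, y = -28
step 6: x = -12, y = -27
step 7: x = -10, y = -23
step 8: x = -16, y = -30
step 9: x = -15, y = -36
step 10: x = -20, y = -29
step 11: x = -13, y = -35
step 12: x = -21, y = -26
step 13: x = -28, y = -27
The first disagreement with the trace is at step 11, where the value should be y = -35.

step 11, y = -35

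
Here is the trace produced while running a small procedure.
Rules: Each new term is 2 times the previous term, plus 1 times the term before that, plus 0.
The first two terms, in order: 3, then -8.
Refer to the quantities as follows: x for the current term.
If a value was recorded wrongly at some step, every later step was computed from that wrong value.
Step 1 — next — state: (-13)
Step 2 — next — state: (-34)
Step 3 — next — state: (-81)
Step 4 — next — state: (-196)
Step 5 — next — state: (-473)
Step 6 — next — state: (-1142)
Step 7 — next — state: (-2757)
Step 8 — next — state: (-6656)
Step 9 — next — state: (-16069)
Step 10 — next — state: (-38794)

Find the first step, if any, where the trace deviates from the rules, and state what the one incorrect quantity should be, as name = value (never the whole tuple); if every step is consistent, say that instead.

Recomputing the run from the initial state:
step 1: x = -13
step 2: x = -34
step 3: x = -81
step 4: x = -196
step 5: x = -473
step 6: x = -1142
step 7: x = -2757
step 8: x = -6656
step 9: x = -16069
step 10: x = -38794
This matches the trace at every step.

no error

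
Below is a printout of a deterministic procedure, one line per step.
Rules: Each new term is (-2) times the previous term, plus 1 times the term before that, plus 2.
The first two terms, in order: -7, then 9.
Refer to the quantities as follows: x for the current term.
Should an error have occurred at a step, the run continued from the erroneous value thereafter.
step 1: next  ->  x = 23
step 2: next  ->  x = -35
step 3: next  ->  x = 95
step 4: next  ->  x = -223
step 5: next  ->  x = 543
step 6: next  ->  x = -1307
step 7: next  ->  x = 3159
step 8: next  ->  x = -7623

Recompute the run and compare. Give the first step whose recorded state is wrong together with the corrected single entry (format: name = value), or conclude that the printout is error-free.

step 1: x = -2*(9) + (1)*(-7) + (2) = -23 -> the recorded entry deviates here
Conclusion: step 1 carries the first error; the entry should be x = -23.

step 1, x = -23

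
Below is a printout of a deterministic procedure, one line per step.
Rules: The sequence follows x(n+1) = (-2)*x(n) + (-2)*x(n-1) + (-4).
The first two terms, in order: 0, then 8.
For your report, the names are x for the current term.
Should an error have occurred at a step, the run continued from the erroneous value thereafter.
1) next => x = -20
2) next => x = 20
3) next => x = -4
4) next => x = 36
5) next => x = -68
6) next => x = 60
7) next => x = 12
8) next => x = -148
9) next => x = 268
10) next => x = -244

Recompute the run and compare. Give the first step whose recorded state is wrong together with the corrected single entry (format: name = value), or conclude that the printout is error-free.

1. x = -2*(8) + (-2)*(0) + (-4) = -20 (matches)
2. x = -2*(-20) + (-2)*(8) + (-4) = 20 (matches)
3. x = -2*(20) + (-2)*(-20) + (-4) = -4 (exactly as logged)
4. x = -2*(-4) + (-2)*(20) + (-4) = -36 (this is not what the printout shows)
First incorrect step: 4; the correct value is x = -36.

step 4, x = -36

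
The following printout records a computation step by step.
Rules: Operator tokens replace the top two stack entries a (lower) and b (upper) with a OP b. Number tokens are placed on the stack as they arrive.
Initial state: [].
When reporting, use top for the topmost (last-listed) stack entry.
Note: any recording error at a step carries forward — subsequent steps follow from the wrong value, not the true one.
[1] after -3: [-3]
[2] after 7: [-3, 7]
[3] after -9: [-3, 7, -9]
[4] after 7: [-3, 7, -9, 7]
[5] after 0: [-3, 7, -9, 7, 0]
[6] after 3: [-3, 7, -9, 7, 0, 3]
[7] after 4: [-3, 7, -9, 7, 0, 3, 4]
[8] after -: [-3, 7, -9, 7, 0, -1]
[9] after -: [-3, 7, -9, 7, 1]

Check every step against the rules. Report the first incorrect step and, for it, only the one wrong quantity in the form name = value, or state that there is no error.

no error

Step 1: push -3: top = -3 — matches.
Step 2: push 7: top = 7 — exactly as logged.
Step 3: push -9: top = -9 — confirmed correct.
Step 4: push 7: top = 7 — verified.
Step 5: push 0: top = 0 — consistent with the printout.
Step 6: push 3: top = 3 — consistent with the printout.
Step 7: push 4: top = 4 — same as recorded.
Step 8: 3 - 4 = -1 — consistent with the printout.
Step 9: 0 - -1 = 1 — in agreement.
The recomputation confirms every line.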